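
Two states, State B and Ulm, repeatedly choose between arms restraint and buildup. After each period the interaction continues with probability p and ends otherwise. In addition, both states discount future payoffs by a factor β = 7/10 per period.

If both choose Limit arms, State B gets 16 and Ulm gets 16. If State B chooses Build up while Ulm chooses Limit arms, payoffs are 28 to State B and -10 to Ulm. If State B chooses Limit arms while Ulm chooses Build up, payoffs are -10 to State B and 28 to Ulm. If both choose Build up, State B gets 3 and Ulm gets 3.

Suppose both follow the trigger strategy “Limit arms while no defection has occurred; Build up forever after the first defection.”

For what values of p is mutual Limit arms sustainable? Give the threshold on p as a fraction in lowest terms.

With continuation probability p and discount β, the effective per-period discount factor is βp.
Grim-trigger IC: βp ≥ (28−16)/(28−3) = 12/25.
So p ≥ (12/25)/(7/10) = 24/35.

24/35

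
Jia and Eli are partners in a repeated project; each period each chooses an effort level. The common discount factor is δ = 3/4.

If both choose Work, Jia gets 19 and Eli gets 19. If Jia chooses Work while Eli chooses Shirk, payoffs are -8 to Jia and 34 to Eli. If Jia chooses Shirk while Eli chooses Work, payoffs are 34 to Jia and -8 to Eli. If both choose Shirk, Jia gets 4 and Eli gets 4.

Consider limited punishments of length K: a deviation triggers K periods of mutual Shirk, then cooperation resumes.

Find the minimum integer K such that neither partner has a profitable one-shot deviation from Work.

2

IC: δ(1−δ^K)/(1−δ) ≥ (34−19)/(19−4) = 1.
With δ = 3/4: need 1 − δ^K ≥ 1·(1−3/4)/(3/4), i.e. δ^K ≤ 0.6667.
Since (3/4)^1 = 0.7500 and (3/4)^2 = 0.5625, the smallest such K is 2.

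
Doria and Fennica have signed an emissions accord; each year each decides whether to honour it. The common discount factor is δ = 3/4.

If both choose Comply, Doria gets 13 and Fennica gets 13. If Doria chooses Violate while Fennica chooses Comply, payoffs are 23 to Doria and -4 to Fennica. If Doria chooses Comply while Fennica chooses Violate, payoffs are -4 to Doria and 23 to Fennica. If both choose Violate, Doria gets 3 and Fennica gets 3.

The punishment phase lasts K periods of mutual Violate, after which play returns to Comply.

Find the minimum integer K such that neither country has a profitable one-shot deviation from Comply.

No profitable deviation requires (13−3)(δ+…+δ^K) ≥ 23−13, i.e. δ+…+δ^K ≥ 1 ≈ 1.0000.
With δ = 3/4, the partial sums are K=1: 0.7500, K=2: 1.3125.
K = 2 is the first length at which the sum reaches 1.0000.

2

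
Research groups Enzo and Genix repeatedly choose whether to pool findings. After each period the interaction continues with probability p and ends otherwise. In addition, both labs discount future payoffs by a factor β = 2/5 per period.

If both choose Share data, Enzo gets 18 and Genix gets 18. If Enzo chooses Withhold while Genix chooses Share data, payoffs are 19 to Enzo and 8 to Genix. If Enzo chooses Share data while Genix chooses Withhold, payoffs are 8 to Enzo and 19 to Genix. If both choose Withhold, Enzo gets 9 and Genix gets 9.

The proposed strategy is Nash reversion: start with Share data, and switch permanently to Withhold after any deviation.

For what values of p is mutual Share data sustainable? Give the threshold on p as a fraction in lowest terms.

1/4

Expected continuation weight on next period's payoff is β·p = 2/5·p, which plays the role of the discount factor.
Cooperation requires 2/5·p ≥ (19−18)/(19−9) = 1/10, hence p ≥ 1/4.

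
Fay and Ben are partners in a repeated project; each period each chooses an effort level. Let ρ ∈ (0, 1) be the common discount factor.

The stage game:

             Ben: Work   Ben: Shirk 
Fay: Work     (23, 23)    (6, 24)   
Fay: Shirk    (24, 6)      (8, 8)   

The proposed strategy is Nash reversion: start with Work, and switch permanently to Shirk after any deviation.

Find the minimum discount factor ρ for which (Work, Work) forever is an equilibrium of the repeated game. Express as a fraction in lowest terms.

Under grim trigger the critical discount factor is (T−C)/(T−P) with T = 24, C = 23, P = 8.
ρ* = (24−23)/(24−8) = 1/16.

1/16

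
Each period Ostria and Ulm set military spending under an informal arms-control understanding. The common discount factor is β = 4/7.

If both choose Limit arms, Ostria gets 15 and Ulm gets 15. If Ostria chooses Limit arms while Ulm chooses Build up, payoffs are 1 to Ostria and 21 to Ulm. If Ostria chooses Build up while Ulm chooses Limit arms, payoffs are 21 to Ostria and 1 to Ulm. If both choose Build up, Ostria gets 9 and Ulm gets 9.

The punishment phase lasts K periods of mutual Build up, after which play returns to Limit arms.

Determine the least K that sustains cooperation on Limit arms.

3

IC: β(1−β^K)/(1−β) ≥ (21−15)/(15−9) = 1.
With β = 4/7: need 1 − β^K ≥ 1·(1−4/7)/(4/7), i.e. β^K ≤ 0.2500.
Since (4/7)^2 = 0.3265 and (4/7)^3 = 0.1866, the smallest such K is 3.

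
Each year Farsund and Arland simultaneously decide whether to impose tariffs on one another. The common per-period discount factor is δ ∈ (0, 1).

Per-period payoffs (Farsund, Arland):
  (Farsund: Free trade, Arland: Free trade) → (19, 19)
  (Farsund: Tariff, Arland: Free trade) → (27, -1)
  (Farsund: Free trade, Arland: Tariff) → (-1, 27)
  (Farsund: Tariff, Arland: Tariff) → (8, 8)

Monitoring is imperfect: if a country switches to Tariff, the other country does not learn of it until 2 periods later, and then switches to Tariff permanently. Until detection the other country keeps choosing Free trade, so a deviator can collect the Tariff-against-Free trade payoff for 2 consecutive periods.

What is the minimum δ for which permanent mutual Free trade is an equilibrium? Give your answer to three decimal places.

0.649

The best deviation is to choose Tariff for all 2 undetected periods, earning 27 each, then 8 forever once detected.
Deviation value: 27(1−δ^2)/(1−δ) + 8δ^2/(1−δ); cooperation value: 19/(1−δ).
IC: 19 ≥ 27(1−δ^2) + 8δ^2 = 27 − 19δ^2.
So δ^2 ≥ 8/19, giving δ ≥ (8/19)^(1/2) ≈ 0.649.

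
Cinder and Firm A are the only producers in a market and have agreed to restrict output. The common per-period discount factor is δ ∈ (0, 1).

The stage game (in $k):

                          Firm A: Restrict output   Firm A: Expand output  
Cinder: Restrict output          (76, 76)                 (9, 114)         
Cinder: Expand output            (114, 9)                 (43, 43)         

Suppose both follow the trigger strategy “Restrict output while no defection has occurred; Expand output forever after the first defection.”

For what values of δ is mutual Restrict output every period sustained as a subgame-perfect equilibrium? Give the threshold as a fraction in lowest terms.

76/(1−δ) ≥ 114 + 43δ/(1−δ)
76 ≥ 114 − 71δ
δ ≥ 38/71.

38/71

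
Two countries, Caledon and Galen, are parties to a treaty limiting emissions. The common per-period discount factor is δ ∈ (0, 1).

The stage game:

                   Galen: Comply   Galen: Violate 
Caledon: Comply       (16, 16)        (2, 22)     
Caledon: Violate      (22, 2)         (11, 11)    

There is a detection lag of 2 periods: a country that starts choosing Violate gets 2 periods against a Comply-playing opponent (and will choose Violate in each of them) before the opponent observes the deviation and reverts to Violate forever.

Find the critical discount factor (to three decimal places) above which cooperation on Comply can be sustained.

0.739

The best deviation is to choose Violate for all 2 undetected periods, earning 22 each, then 11 forever once detected.
Deviation value: 22(1−δ^2)/(1−δ) + 11δ^2/(1−δ); cooperation value: 16/(1−δ).
IC: 16 ≥ 22(1−δ^2) + 11δ^2 = 22 − 11δ^2.
So δ^2 ≥ 6/11, giving δ ≥ (6/11)^(1/2) ≈ 0.739.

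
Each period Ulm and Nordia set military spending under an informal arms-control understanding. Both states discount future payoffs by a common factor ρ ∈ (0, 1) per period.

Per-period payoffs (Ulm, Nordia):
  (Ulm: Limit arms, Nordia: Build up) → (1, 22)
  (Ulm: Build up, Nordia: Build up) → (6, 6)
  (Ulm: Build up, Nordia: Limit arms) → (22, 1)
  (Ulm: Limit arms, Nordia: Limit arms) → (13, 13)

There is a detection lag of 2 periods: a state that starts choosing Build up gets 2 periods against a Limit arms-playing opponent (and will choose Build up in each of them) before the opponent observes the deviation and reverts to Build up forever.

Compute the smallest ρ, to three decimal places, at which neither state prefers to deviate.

A deviator earns 22 for 2 periods, then 6 forever; cooperating earns 13 forever. Multiplying the IC by (1−ρ):
13 ≥ 22(1−ρ^2) + 6ρ^2, so 16·ρ^2 ≥ 9 and ρ^2 ≥ 9/16.
ρ ≥ (9/16)^(1/2) ≈ 0.750.

0.750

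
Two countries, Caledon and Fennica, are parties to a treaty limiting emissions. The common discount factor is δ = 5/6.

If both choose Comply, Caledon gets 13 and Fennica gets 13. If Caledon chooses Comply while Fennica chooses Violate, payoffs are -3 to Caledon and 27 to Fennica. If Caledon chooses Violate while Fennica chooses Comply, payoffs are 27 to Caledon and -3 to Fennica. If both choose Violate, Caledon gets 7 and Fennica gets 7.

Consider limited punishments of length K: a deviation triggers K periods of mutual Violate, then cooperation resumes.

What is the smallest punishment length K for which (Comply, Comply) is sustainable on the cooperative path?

4

Need Σ_{k=1}^{K} δ^k ≥ (27−13)/(13−7) = 2.3333 at δ = 5/6.
At K = 3 the sum is 2.1065 < 2.3333; at K = 4 it is 2.5887 ≥ 2.3333.
So the minimum punishment length is K = 4.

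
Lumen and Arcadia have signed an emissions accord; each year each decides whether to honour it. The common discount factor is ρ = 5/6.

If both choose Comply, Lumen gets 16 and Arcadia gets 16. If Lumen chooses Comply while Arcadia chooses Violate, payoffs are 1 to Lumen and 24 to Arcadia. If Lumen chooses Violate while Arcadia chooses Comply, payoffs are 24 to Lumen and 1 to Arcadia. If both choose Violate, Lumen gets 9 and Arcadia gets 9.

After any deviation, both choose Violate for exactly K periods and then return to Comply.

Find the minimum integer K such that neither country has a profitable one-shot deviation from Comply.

No profitable deviation requires (16−9)(ρ+…+ρ^K) ≥ 24−16, i.e. ρ+…+ρ^K ≥ 8/7 ≈ 1.1429.
With ρ = 5/6, the partial sums are K=1: 0.8333, K=2: 1.5278.
K = 2 is the first length at which the sum reaches 1.1429.

2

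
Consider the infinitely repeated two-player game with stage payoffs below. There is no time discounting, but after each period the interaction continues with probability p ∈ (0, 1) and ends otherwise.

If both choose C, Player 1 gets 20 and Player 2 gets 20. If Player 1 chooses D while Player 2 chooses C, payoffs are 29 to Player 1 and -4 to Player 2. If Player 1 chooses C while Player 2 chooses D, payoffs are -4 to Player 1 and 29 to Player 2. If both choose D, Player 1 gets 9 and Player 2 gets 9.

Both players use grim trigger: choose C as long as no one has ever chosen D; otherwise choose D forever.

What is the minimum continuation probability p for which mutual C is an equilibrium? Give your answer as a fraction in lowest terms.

With no time discounting, the continuation probability p plays the role of the discount factor.
Grim-trigger IC: 20/(1−p) ≥ 29 + 9p/(1−p) ⇒ p ≥ (29−20)/(29−9) = 9/20.

9/20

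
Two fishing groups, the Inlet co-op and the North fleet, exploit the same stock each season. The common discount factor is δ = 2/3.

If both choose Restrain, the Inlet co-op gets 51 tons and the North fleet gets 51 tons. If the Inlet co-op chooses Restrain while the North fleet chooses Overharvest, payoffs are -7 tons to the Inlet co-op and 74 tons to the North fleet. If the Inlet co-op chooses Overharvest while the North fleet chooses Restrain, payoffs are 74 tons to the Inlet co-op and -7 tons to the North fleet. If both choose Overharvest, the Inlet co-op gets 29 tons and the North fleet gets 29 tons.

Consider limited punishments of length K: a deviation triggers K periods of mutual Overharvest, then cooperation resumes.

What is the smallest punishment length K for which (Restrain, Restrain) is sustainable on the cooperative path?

2

No profitable deviation requires (51−29)(δ+…+δ^K) ≥ 74−51, i.e. δ+…+δ^K ≥ 23/22 ≈ 1.0455.
With δ = 2/3, the partial sums are K=1: 0.6667, K=2: 1.1111.
K = 2 is the first length at which the sum reaches 1.0455.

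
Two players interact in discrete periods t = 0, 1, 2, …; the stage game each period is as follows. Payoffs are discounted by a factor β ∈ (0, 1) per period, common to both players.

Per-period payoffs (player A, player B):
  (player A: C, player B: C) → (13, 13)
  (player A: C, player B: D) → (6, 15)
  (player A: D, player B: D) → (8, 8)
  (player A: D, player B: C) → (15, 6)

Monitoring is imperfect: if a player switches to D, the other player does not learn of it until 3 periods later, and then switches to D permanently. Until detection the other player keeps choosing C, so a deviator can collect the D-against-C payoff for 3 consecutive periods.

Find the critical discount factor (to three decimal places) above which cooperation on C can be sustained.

0.659

The best deviation is to choose D for all 3 undetected periods, earning 15 each, then 8 forever once detected.
Deviation value: 15(1−β^3)/(1−β) + 8β^3/(1−β); cooperation value: 13/(1−β).
IC: 13 ≥ 15(1−β^3) + 8β^3 = 15 − 7β^3.
So β^3 ≥ 2/7, giving β ≥ (2/7)^(1/3) ≈ 0.659.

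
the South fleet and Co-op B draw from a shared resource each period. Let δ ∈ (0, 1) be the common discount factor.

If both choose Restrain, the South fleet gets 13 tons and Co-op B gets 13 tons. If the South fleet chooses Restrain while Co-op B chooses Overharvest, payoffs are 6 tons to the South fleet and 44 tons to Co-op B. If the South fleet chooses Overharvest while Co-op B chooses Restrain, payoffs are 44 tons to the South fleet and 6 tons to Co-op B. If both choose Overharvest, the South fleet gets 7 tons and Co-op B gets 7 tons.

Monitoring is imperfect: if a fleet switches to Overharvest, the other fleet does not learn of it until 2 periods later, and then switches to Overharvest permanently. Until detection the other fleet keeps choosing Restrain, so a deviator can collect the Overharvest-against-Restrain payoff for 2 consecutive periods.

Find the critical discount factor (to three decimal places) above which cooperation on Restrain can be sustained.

Deviating for the 2 undetected periods gains 44−13 = 31 per period over cooperation, then loses 13−7 = 6 per period forever once punishment starts.
Gain: 31(1 + δ + … + δ^1); loss: 6·δ^2/(1−δ).
No profitable deviation ⇔ 31(1−δ^2) ≤ 6·δ^2, i.e. δ^2 ≥ 31/(31+6) = 31/37.
Hence δ ≥ (31/37)^(1/2) ≈ 0.915.

0.915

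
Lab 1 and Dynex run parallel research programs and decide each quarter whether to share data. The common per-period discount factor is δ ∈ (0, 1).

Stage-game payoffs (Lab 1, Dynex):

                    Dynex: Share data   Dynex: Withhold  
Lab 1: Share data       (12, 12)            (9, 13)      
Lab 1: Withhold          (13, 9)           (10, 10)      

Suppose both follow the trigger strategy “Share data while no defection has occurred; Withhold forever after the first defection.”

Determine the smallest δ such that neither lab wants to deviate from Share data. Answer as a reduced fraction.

1/3

One-period gain from deviating is 13 − 12 = 1. The loss is 12 − 10 = 2 in every subsequent period, with present value 2·δ/(1−δ).
Deviation is unprofitable when 2·δ/(1−δ) ≥ 1, i.e. δ/(1−δ) ≥ 1/2.
Equivalently δ ≥ 1/(1+2) = 1/3.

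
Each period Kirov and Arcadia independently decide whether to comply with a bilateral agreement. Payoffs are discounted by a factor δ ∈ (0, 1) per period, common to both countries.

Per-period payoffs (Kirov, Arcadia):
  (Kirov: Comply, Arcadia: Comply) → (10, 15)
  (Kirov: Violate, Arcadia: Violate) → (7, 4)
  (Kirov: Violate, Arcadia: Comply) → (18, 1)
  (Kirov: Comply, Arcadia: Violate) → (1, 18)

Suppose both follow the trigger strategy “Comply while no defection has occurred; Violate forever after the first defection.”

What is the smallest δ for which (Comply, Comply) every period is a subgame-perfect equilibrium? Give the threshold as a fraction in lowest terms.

8/11

Kirov's threshold: (18−10)/(18−7) = 8/11.
Arcadia's threshold: (18−15)/(18−4) = 3/14.
8/11 > 3/14, so Kirov binds and δ* = 8/11.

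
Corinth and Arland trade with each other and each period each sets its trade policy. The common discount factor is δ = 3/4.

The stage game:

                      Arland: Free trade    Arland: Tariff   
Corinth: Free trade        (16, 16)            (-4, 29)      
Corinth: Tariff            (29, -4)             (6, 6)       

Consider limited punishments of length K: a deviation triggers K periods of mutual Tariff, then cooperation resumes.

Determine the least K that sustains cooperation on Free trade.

2

Need Σ_{k=1}^{K} δ^k ≥ (29−16)/(16−6) = 1.3000 at δ = 3/4.
At K = 1 the sum is 0.7500 < 1.3000; at K = 2 it is 1.3125 ≥ 1.3000.
So the minimum punishment length is K = 2.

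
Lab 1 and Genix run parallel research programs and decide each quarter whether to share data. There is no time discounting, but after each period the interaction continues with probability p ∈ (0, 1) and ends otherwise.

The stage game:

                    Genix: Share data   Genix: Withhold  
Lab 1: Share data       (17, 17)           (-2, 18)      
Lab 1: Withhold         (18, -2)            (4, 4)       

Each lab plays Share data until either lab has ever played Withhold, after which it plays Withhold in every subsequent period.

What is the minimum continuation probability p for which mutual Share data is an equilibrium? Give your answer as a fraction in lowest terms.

1/14

Expected cooperation value is 17 + p·17 + p²·17 + … = 17/(1−p); deviation gives 18 + p·4/(1−p).
17 ≥ 18(1−p) + 4p ⇒ 14p ≥ 1 ⇒ p ≥ 1/14.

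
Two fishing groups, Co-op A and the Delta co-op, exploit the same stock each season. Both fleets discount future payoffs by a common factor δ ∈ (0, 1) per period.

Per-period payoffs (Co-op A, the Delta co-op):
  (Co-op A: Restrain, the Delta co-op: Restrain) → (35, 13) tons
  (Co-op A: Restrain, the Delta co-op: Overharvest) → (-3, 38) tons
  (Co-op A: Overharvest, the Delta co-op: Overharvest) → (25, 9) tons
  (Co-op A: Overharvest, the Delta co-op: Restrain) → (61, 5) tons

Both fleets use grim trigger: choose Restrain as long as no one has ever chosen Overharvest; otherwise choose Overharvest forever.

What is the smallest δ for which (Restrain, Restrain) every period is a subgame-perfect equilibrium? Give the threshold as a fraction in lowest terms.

25/29

For Co-op A: deviation gain 61−35 = 26, per-period punishment loss 35−25 = 10. IC gives δ ≥ 26/36 = 13/18.
For the Delta co-op: gain 25, loss 4 per period, so δ ≥ 25/29.
The tighter constraint is the Delta co-op's, so cooperation needs δ ≥ 25/29.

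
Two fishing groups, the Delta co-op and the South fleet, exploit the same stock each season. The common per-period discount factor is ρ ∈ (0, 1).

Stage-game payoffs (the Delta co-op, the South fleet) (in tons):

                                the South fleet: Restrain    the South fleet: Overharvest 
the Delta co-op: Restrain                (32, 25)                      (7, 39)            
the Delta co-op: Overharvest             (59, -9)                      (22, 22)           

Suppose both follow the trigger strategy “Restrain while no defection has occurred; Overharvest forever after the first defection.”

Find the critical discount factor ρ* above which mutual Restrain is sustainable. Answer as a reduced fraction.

For the Delta co-op: deviation gain 59−32 = 27, per-period punishment loss 32−22 = 10. IC gives ρ ≥ 27/37.
For the South fleet: gain 14, loss 3 per period, so ρ ≥ 14/17.
The tighter constraint is the South fleet's, so cooperation needs ρ ≥ 14/17.

14/17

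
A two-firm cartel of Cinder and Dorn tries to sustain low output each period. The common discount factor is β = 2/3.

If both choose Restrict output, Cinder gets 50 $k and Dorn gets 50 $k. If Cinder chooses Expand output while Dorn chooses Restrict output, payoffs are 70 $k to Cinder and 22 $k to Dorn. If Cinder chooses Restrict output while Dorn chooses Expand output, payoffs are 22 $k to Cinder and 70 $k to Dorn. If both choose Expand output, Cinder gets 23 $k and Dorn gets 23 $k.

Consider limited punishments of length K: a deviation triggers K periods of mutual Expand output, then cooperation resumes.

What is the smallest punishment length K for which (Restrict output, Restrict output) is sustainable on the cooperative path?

IC: β(1−β^K)/(1−β) ≥ (70−50)/(50−23) = 20/27.
With β = 2/3: need 1 − β^K ≥ 20/27·(1−2/3)/(2/3), i.e. β^K ≤ 0.6296.
Since (2/3)^1 = 0.6667 and (2/3)^2 = 0.4444, the smallest such K is 2.

2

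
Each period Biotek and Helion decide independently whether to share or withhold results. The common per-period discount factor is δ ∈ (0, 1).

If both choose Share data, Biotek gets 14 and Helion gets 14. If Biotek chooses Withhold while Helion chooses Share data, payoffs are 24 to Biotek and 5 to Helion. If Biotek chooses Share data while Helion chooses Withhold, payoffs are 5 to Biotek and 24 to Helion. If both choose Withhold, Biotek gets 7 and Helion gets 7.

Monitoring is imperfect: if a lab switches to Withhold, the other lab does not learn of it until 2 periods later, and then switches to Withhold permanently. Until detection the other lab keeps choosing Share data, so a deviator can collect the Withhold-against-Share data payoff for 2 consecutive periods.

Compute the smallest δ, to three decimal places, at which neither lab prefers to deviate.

A deviator earns 24 for 2 periods, then 7 forever; cooperating earns 14 forever. Multiplying the IC by (1−δ):
14 ≥ 24(1−δ^2) + 7δ^2, so 17·δ^2 ≥ 10 and δ^2 ≥ 10/17.
δ ≥ (10/17)^(1/2) ≈ 0.767.

0.767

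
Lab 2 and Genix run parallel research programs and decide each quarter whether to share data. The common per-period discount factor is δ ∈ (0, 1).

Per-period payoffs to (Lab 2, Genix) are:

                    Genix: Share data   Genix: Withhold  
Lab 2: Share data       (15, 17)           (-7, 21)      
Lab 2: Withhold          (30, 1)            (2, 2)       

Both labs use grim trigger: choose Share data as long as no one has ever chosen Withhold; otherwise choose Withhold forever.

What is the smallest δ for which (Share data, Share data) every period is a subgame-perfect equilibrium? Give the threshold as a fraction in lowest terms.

15/28

Lab 2's threshold: (30−15)/(30−2) = 15/28.
Genix's threshold: (21−17)/(21−2) = 4/19.
15/28 > 4/19, so Lab 2 binds and δ* = 15/28.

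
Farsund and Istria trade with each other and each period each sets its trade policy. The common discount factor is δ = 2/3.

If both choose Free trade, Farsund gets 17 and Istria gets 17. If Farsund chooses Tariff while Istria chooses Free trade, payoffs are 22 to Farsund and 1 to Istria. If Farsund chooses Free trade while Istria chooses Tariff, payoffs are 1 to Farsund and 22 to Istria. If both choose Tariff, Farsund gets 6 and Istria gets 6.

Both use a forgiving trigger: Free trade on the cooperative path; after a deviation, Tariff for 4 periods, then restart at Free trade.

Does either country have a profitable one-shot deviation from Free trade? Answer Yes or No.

IC: δ+…+δ^4 ≥ (22−17)/(17−6) = 5/11.
At δ = 2/3: partial sum = 1.6049 ≥ 0.4545. Cooperation sustainable.

No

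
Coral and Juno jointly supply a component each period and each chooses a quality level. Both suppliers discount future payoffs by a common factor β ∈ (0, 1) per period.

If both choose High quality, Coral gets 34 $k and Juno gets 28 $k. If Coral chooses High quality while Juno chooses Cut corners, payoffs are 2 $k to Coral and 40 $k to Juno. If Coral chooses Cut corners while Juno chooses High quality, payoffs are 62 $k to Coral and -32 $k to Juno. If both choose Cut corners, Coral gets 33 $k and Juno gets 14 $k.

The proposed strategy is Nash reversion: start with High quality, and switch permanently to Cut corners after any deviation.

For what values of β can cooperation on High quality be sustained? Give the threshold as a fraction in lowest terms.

28/29

For Coral: deviation gain 62−34 = 28, per-period punishment loss 34−33 = 1. IC gives β ≥ 28/29.
For Juno: gain 12, loss 14 per period, so β ≥ 12/26 = 6/13.
The tighter constraint is Coral's, so cooperation needs β ≥ 28/29.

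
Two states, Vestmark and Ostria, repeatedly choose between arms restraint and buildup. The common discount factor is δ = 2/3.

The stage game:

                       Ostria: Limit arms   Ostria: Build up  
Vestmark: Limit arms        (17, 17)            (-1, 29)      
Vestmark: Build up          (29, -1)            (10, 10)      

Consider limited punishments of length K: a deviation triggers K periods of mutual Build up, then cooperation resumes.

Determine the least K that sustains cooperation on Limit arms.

IC: δ(1−δ^K)/(1−δ) ≥ (29−17)/(17−10) = 12/7.
With δ = 2/3: need 1 − δ^K ≥ 12/7·(1−2/3)/(2/3), i.e. δ^K ≤ 0.1429.
Since (2/3)^4 = 0.1975 and (2/3)^5 = 0.1317, the smallest such K is 5.

5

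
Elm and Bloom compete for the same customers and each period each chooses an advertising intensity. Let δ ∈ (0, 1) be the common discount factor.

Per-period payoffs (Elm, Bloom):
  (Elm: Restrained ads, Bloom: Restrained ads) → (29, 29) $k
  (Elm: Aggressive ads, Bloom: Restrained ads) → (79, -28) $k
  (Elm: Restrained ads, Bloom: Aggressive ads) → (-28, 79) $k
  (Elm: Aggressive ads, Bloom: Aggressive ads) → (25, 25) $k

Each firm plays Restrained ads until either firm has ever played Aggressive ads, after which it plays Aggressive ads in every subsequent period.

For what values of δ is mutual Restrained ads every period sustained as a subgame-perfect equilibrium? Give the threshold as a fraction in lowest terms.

25/27

29/(1−δ) ≥ 79 + 25δ/(1−δ)
29 ≥ 79 − 54δ
δ ≥ 50/54 = 25/27.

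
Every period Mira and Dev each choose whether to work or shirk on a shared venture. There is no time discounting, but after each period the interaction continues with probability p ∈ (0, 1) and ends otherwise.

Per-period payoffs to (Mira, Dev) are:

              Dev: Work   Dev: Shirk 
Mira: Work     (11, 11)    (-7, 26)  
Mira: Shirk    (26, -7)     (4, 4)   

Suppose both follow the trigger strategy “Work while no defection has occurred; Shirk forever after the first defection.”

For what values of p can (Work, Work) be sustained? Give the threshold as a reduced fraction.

15/22

Expected cooperation value is 11 + p·11 + p²·11 + … = 11/(1−p); deviation gives 26 + p·4/(1−p).
11 ≥ 26(1−p) + 4p ⇒ 22p ≥ 15 ⇒ p ≥ 15/22.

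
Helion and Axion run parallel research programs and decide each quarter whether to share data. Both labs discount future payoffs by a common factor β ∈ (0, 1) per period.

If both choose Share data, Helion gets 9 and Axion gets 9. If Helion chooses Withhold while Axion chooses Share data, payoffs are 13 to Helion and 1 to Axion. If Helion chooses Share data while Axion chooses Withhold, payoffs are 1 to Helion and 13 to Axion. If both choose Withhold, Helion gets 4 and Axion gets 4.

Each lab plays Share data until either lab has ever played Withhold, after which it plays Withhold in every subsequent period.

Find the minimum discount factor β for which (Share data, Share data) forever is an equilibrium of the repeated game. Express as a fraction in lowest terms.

9/(1−β) ≥ 13 + 4β/(1−β)
9 ≥ 13 − 9β
β ≥ 4/9.

4/9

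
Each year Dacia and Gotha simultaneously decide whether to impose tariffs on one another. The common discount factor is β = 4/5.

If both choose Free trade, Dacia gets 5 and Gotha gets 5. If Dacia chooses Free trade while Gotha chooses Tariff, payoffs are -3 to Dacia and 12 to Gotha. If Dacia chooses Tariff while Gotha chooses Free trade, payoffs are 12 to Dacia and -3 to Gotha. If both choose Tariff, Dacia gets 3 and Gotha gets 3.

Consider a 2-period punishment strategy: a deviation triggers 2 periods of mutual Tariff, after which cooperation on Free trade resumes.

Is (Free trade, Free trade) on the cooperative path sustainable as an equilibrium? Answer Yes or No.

No

IC: β+…+β^2 ≥ (12−5)/(5−3) = 7/2.
At β = 4/5: partial sum = 1.4400 < 3.5000. Cooperation not sustainable.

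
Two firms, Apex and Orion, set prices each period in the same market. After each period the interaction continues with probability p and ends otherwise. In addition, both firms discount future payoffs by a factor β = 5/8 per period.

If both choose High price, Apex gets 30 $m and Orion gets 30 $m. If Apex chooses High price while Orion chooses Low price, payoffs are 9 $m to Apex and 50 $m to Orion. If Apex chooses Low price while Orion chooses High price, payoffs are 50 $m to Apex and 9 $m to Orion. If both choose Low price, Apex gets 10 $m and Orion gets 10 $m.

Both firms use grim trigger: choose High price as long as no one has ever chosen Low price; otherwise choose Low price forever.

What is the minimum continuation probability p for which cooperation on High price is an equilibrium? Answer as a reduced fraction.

4/5

With continuation probability p and discount β, the effective per-period discount factor is βp.
Grim-trigger IC: βp ≥ (50−30)/(50−10) = 1/2.
So p ≥ (1/2)/(5/8) = 4/5.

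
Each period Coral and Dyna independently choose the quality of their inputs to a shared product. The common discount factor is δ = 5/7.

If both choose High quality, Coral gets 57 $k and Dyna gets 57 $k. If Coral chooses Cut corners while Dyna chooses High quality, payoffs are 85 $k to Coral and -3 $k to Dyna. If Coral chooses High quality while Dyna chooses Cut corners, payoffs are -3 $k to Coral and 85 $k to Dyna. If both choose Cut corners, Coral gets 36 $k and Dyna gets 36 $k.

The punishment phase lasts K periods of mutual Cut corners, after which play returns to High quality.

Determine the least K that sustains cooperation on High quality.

No profitable deviation requires (57−36)(δ+…+δ^K) ≥ 85−57, i.e. δ+…+δ^K ≥ 4/3 ≈ 1.3333.
With δ = 5/7, the partial sums are K=1: 0.7143, K=2: 1.2245, K=3: 1.5889.
K = 3 is the first length at which the sum reaches 1.3333.

3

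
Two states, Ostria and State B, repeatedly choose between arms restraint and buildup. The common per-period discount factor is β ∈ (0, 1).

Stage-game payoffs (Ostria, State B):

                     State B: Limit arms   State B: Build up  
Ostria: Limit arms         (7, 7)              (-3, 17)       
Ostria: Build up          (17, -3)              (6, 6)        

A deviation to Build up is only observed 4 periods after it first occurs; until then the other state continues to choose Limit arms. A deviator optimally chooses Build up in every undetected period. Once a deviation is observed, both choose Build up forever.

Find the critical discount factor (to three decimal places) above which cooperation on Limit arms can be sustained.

The best deviation is to choose Build up for all 4 undetected periods, earning 17 each, then 6 forever once detected.
Deviation value: 17(1−β^4)/(1−β) + 6β^4/(1−β); cooperation value: 7/(1−β).
IC: 7 ≥ 17(1−β^4) + 6β^4 = 17 − 11β^4.
So β^4 ≥ 10/11, giving β ≥ (10/11)^(1/4) ≈ 0.976.

0.976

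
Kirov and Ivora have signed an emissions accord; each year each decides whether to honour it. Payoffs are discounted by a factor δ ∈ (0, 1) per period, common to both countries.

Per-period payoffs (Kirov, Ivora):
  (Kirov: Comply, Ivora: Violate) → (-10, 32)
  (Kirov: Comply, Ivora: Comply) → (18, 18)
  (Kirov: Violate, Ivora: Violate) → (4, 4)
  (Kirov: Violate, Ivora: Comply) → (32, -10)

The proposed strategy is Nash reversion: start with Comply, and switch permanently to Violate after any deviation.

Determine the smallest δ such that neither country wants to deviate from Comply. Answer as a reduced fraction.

18/(1−δ) ≥ 32 + 4δ/(1−δ)
18 ≥ 32 − 28δ
δ ≥ 14/28 = 1/2.

1/2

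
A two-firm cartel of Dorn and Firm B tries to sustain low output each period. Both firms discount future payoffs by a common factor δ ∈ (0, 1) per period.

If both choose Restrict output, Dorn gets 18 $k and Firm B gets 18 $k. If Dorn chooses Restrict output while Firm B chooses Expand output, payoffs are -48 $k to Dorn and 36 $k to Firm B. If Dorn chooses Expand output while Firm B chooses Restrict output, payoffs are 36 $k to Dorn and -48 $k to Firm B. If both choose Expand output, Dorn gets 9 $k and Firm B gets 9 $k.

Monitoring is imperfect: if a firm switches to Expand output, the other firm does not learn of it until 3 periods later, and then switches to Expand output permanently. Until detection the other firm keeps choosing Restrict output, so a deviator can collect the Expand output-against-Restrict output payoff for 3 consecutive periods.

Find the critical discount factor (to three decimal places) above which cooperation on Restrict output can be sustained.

0.874

A deviator earns 36 for 3 periods, then 9 forever; cooperating earns 18 forever. Multiplying the IC by (1−δ):
18 ≥ 36(1−δ^3) + 9δ^3, so 27·δ^3 ≥ 18 and δ^3 ≥ 2/3.
δ ≥ (2/3)^(1/3) ≈ 0.874.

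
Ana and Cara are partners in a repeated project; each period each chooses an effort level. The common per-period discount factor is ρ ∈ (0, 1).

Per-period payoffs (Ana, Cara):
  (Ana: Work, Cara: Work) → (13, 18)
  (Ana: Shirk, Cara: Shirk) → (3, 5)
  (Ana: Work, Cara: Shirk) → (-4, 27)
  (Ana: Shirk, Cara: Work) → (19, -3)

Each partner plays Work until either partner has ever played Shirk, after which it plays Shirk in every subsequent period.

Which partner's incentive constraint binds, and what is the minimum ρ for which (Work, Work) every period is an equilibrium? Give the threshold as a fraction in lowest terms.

Ana's threshold: (19−13)/(19−3) = 3/8.
Cara's threshold: (27−18)/(27−5) = 9/22.
3/8 < 9/22, so Cara binds and ρ* = 9/22.

Cara; ρ ≥ 9/22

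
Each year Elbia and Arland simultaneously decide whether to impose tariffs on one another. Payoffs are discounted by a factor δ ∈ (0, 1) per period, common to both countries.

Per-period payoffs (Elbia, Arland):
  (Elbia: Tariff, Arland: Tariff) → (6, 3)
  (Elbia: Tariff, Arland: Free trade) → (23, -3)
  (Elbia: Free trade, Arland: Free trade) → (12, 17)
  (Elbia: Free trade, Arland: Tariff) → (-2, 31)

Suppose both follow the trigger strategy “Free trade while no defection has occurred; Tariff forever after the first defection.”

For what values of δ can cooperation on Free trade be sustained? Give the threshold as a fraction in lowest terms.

For Elbia: deviation gain 23−12 = 11, per-period punishment loss 12−6 = 6. IC gives δ ≥ 11/17.
For Arland: gain 14, loss 14 per period, so δ ≥ 14/28 = 1/2.
The tighter constraint is Elbia's, so cooperation needs δ ≥ 11/17.

11/17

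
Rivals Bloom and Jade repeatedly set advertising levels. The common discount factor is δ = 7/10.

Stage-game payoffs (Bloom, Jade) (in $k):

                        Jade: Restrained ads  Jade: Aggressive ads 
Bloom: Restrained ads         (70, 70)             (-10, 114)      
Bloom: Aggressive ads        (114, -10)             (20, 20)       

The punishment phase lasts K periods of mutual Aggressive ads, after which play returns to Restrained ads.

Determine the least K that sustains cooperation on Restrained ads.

No profitable deviation requires (70−20)(δ+…+δ^K) ≥ 114−70, i.e. δ+…+δ^K ≥ 22/25 ≈ 0.8800.
With δ = 7/10, the partial sums are K=1: 0.7000, K=2: 1.1900.
K = 2 is the first length at which the sum reaches 0.8800.

2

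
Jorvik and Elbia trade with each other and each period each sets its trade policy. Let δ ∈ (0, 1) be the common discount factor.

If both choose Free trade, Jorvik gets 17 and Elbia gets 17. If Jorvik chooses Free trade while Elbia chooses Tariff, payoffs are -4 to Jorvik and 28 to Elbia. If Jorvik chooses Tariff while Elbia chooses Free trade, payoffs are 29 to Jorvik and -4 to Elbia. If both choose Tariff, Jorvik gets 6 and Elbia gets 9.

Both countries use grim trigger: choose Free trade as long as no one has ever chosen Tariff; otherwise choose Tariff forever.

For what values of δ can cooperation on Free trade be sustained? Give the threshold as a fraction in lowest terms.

Jorvik: cooperation gives 17 each period; deviation gives 29 once then 6 forever.
  17/(1−δ) ≥ 29 + 6δ/(1−δ) ⇒ δ ≥ 12/23.
Elbia: cooperation gives 17 each period; deviation gives 28 once then 9 forever.
  δ ≥ 11/19.
Both must hold, so the binding constraint is Elbia's: δ ≥ 11/19.

11/19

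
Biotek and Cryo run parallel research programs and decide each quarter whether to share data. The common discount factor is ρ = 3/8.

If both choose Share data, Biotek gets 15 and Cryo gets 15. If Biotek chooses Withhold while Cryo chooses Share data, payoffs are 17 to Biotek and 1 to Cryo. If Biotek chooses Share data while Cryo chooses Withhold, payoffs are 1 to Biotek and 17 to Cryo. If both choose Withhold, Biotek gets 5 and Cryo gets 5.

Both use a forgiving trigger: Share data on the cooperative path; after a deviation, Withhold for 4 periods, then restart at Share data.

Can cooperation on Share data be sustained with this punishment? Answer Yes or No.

Yes

A one-shot deviation gives 17 now, then 5 for 4 periods, then back to 15.
Gain from deviating: (17−15) today; loss: (15−5) in each of the next 4 periods.
No-deviation condition: (15−5)(ρ+…+ρ^4) ≥ 17−15, i.e. ρ+…+ρ^4 ≥ 1/5.
At ρ = 3/8: ρ+…+ρ^4 = 0.5881 ≥ 0.2000.
So cooperation is sustainable.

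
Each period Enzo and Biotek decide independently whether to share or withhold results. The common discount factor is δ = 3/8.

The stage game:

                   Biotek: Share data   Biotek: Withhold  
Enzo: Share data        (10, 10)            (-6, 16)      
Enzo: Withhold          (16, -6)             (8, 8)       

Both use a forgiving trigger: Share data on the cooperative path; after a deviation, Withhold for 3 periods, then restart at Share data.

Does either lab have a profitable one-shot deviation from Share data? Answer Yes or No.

IC: δ+…+δ^3 ≥ (16−10)/(10−8) = 3.
At δ = 3/8: partial sum = 0.5684 < 3.0000. Cooperation not sustainable.

Yes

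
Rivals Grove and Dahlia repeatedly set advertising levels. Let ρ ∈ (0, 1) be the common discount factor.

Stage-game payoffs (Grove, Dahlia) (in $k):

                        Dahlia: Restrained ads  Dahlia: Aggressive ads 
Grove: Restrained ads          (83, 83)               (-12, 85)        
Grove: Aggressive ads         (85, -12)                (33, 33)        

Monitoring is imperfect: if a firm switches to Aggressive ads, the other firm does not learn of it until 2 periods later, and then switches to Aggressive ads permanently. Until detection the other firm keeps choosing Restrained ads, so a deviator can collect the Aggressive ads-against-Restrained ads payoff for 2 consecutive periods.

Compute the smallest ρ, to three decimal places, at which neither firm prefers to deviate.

A deviator earns 85 for 2 periods, then 33 forever; cooperating earns 83 forever. Multiplying the IC by (1−ρ):
83 ≥ 85(1−ρ^2) + 33ρ^2, so 52·ρ^2 ≥ 2 and ρ^2 ≥ 1/26.
ρ ≥ (1/26)^(1/2) ≈ 0.196.

0.196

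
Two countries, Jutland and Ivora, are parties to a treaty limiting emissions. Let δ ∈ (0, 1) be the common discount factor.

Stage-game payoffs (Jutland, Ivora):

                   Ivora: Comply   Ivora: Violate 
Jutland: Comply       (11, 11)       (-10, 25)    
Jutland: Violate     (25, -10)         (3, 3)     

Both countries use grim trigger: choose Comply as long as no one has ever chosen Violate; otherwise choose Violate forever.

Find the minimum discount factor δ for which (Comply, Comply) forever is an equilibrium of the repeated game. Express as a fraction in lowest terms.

One-period gain from deviating is 25 − 11 = 14. The loss is 11 − 3 = 8 in every subsequent period, with present value 8·δ/(1−δ).
Deviation is unprofitable when 8·δ/(1−δ) ≥ 14, i.e. δ/(1−δ) ≥ 7/4.
Equivalently δ ≥ 14/(14+8) = 7/11.

7/11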